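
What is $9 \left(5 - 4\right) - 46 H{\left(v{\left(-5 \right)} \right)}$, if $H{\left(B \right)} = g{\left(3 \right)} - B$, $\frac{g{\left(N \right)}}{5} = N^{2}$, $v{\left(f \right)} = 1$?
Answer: $-2015$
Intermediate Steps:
$g{\left(N \right)} = 5 N^{2}$
$H{\left(B \right)} = 45 - B$ ($H{\left(B \right)} = 5 \cdot 3^{2} - B = 5 \cdot 9 - B = 45 - B$)
$9 \left(5 - 4\right) - 46 H{\left(v{\left(-5 \right)} \right)} = 9 \left(5 - 4\right) - 46 \left(45 - 1\right) = 9 \cdot 1 - 46 \left(45 - 1\right) = 9 - 2024 = -2015$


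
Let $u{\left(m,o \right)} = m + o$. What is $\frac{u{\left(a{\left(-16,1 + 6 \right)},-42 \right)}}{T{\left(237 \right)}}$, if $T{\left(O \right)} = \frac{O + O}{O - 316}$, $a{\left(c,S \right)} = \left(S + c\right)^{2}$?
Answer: $- \frac{13}{2} \approx -6.5$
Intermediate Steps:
$T{\left(O \right)} = \frac{2 O}{-316 + O}$
$\frac{u{\left(a{\left(-16,1 + 6 \right)},-42 \right)}}{T{\left(237 \right)}} = \frac{\left(\left(1 + 6\right) - 16\right)^{2} - 42}{2 \cdot 237 \frac{1}{-316 + 237}} = \frac{\left(7 - 16\right)^{2} - 42}{2 \cdot 237 \frac{1}{-79}} = \frac{\left(-9\right)^{2} - 42}{2 \cdot 237 \left(- \frac{1}{79}\right)} = \frac{81 - 42}{-6} = 39 \left(- \frac{1}{6}\right) = - \frac{13}{2}$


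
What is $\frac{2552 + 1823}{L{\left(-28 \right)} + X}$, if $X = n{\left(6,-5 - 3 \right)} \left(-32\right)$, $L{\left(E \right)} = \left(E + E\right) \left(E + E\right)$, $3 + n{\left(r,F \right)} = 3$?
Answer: $\frac{625}{448} \approx 1.3951$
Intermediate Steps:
$n{\left(r,F \right)} = 0$ ($n{\left(r,F \right)} = -3 + 3 = 0$)
$L{\left(E \right)} = 4 E^{2}$ ($L{\left(E \right)} = 2 E 2 E = 4 E^{2}$)
$X = 0$ ($X = 0 \left(-32\right) = 0$)
$\frac{2552 + 1823}{L{\left(-28 \right)} + X} = \frac{2552 + 1823}{4 \left(-28\right)^{2} + 0} = \frac{4375}{4 \cdot 784 + 0} = \frac{4375}{3136 + 0} = \frac{4375}{3136} = 4375 \cdot \frac{1}{3136} = \frac{625}{448}$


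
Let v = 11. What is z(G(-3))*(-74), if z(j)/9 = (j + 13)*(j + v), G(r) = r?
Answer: -53280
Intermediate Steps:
z(j) = 9*(11 + j)*(13 + j) (z(j) = 9*((j + 13)*(j + 11)) = 9*((13 + j)*(11 + j)) = 9*((11 + j)*(13 + j)) = 9*(11 + j)*(13 + j))
z(G(-3))*(-74) = (1287 + 9*(-3)² + 216*(-3))*(-74) = (1287 + 9*9 - 648)*(-74) = (1287 + 81 - 648)*(-74) = 720*(-74) = -53280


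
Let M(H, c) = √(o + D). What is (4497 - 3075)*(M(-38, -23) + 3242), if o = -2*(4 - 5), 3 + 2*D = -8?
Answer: 4610124 + 711*I*√14 ≈ 4.6101e+6 + 2660.3*I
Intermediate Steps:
D = -11/2 (D = -3/2 + (½)*(-8) = -3/2 - 4 = -11/2 ≈ -5.5000)
o = 2 (o = -2*(-1) = 2)
M(H, c) = I*√14/2 (M(H, c) = √(2 - 11/2) = √(-7/2) = I*√14/2)
(4497 - 3075)*(M(-38, -23) + 3242) = (4497 - 3075)*(I*√14/2 + 3242) = 1422*(3242 + I*√14/2) = 4610124 + 711*I*√14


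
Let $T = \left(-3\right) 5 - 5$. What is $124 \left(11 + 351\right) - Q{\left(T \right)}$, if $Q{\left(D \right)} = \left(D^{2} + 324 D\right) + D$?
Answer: $50988$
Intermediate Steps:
$T = -20$ ($T = -15 - 5 = -20$)
$Q{\left(D \right)} = D^{2} + 325 D$
$124 \left(11 + 351\right) - Q{\left(T \right)} = 124 \left(11 + 351\right) - - 20 \left(325 - 20\right) = 124 \cdot 362 - \left(-20\right) 305 = 44888 - -6100 = 44888 + 6100 = 50988$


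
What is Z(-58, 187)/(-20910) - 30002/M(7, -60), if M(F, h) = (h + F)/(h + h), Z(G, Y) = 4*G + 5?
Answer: -75281006369/1108230 ≈ -67929.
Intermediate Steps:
Z(G, Y) = 5 + 4*G
M(F, h) = (F + h)/(2*h) (M(F, h) = (F + h)/((2*h)) = (F + h)*(1/(2*h)) = (F + h)/(2*h))
Z(-58, 187)/(-20910) - 30002/M(7, -60) = (5 + 4*(-58))/(-20910) - 30002*(-120/(7 - 60)) = (5 - 232)*(-1/20910) - 30002/((½)*(-1/60)*(-53)) = -227*(-1/20910) - 30002/53/120 = 227/20910 - 30002*120/53 = 227/20910 - 3600240/53 = -75281006369/1108230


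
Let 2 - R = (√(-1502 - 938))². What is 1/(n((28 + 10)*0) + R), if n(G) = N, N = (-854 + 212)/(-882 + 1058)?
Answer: 88/214575 ≈ 0.00041011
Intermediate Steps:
N = -321/88 (N = -642/176 = -642*1/176 = -321/88 ≈ -3.6477)
n(G) = -321/88
R = 2442 (R = 2 - (√(-1502 - 938))² = 2 - (√(-2440))² = 2 - (2*I*√610)² = 2 - 1*(-2440) = 2 + 2440 = 2442)
1/(n((28 + 10)*0) + R) = 1/(-321/88 + 2442) = 1/(214575/88) = 88/214575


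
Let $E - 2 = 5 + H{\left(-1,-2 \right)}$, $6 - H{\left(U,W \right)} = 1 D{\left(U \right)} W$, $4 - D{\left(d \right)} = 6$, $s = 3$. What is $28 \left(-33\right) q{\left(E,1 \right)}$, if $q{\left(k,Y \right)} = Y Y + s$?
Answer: $-3696$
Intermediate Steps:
$D{\left(d \right)} = -2$ ($D{\left(d \right)} = 4 - 6 = -2$)
$H{\left(U,W \right)} = 6 + 2 W$ ($H{\left(U,W \right)} = 6 - 1 \left(-2\right) W = 6 - - 2 W = 6 + 2 W$)
$E = 9$ ($E = 2 + \left(5 + \left(6 + 2 \left(-2\right)\right)\right) = 2 + \left(5 + \left(6 - 4\right)\right) = 2 + \left(5 + 2\right) = 2 + 7 = 9$)
$q{\left(k,Y \right)} = 3 + Y^{2}$ ($q{\left(k,Y \right)} = Y Y + 3 = Y^{2} + 3 = 3 + Y^{2}$)
$28 \left(-33\right) q{\left(E,1 \right)} = 28 \left(-33\right) \left(3 + 1^{2}\right) = - 924 \left(3 + 1\right) = \left(-924\right) 4 = -3696$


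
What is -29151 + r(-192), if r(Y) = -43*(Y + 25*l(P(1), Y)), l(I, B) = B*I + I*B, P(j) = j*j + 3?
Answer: 1630305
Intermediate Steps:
P(j) = 3 + j² (P(j) = j² + 3 = 3 + j²)
l(I, B) = 2*B*I (l(I, B) = B*I + B*I = 2*B*I)
r(Y) = -8643*Y (r(Y) = -43*(Y + 25*(2*Y*(3 + 1²))) = -43*(Y + 25*(2*Y*(3 + 1))) = -43*(Y + 25*(2*Y*4)) = -43*(Y + 25*(8*Y)) = -43*(Y + 200*Y) = -8643*Y)
-29151 + r(-192) = -29151 - 8643*(-192) = -29151 + 1659456 = 1630305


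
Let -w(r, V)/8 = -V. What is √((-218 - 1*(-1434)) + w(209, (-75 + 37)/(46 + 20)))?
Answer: 2*√329802/33 ≈ 34.805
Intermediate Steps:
w(r, V) = 8*V (w(r, V) = -(-8)*V = 8*V)
√((-218 - 1*(-1434)) + w(209, (-75 + 37)/(46 + 20))) = √((-218 - 1*(-1434)) + 8*((-75 + 37)/(46 + 20))) = √((-218 + 1434) + 8*(-38/66)) = √(1216 + 8*(-38*1/66)) = √(1216 + 8*(-19/33)) = √(1216 - 152/33) = √(39976/33) = 2*√329802/33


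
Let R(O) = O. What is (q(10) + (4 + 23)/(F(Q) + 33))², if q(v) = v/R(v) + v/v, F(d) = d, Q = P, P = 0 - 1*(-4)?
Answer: 10201/1369 ≈ 7.4514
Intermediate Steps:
P = 4 (P = 0 + 4 = 4)
Q = 4
q(v) = 2 (q(v) = v/v + v/v = 1 + 1 = 2)
(q(10) + (4 + 23)/(F(Q) + 33))² = (2 + (4 + 23)/(4 + 33))² = (2 + 27/37)² = (101/37)² = 10201/1369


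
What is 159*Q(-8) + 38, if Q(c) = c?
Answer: -1234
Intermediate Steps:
159*Q(-8) + 38 = 159*(-8) + 38 = -1272 + 38 = -1234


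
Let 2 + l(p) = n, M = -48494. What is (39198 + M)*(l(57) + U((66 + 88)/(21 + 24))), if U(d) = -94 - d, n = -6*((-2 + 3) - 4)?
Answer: 34060544/45 ≈ 7.5690e+5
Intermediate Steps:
n = 18 (n = -6*(1 - 4) = -6*(-3) = 18)
l(p) = 16 (l(p) = -2 + 18 = 16)
(39198 + M)*(l(57) + U((66 + 88)/(21 + 24))) = (39198 - 48494)*(16 + (-94 - (66 + 88)/(21 + 24))) = -9296*(16 + (-94 - 154/45)) = -9296*(16 - 4384/45) = -9296*(-3664/45) = 34060544/45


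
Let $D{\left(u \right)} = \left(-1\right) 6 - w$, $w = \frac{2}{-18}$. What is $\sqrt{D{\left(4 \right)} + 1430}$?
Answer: $\frac{\sqrt{12817}}{3} \approx 37.737$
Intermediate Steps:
$w = - \frac{1}{9}$ ($w = 2 \left(- \frac{1}{18}\right) = - \frac{1}{9} \approx -0.11111$)
$D{\left(u \right)} = - \frac{53}{9}$ ($D{\left(u \right)} = \left(-1\right) 6 - - \frac{1}{9} = -6 + \frac{1}{9} = - \frac{53}{9}$)
$\sqrt{D{\left(4 \right)} + 1430} = \sqrt{- \frac{53}{9} + 1430} = \sqrt{\frac{12817}{9}} = \frac{\sqrt{12817}}{3}$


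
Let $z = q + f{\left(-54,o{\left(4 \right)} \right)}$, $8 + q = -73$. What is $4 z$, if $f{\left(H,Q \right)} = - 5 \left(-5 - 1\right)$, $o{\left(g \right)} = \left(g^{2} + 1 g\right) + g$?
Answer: $-204$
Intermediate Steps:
$q = -81$ ($q = -8 - 73 = -81$)
$o{\left(g \right)} = g^{2} + 2 g$ ($o{\left(g \right)} = \left(g^{2} + g\right) + g = \left(g + g^{2}\right) + g = g^{2} + 2 g$)
$f{\left(H,Q \right)} = 30$ ($f{\left(H,Q \right)} = \left(-5\right) \left(-6\right) = 30$)
$z = -51$ ($z = -81 + 30 = -51$)
$4 z = 4 \left(-51\right) = -204$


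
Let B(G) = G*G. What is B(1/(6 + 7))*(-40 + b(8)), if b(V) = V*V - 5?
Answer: 19/169 ≈ 0.11243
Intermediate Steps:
b(V) = -5 + V² (b(V) = V² - 5 = -5 + V²)
B(G) = G²
B(1/(6 + 7))*(-40 + b(8)) = (1/(6 + 7))²*(-40 + (-5 + 8²)) = (1/13)²*(-40 + (-5 + 64)) = (1/13)²*(-40 + 59) = (1/169)*19 = 19/169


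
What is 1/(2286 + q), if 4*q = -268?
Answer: 1/2219 ≈ 0.00045065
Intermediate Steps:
q = -67 (q = (1/4)*(-268) = -67)
1/(2286 + q) = 1/(2286 - 67) = 1/2219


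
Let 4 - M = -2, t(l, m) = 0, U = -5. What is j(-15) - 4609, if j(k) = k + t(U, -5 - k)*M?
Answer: -4624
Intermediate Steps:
M = 6 (M = 4 - 1*(-2) = 4 + 2 = 6)
j(k) = k (j(k) = k + 0*6 = k + 0 = k)
j(-15) - 4609 = -15 - 4609 = -4624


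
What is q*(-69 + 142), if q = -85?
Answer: -6205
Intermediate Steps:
q*(-69 + 142) = -85*(-69 + 142) = -85*73 = -6205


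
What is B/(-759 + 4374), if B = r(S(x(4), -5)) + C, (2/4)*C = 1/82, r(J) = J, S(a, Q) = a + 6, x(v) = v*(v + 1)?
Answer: 1067/148215 ≈ 0.0071990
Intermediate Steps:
x(v) = v*(1 + v)
S(a, Q) = 6 + a
C = 1/41 (C = 2/82 = 2*(1/82) = 1/41 ≈ 0.024390)
B = 1067/41 (B = (6 + 4*(1 + 4)) + 1/41 = (6 + 4*5) + 1/41 = (6 + 20) + 1/41 = 26 + 1/41 = 1067/41 ≈ 26.024)
B/(-759 + 4374) = 1067/(41*(-759 + 4374)) = (1067/41)/3615 = (1067/41)*(1/3615) = 1067/148215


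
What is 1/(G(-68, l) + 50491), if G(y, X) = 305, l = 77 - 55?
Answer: 1/50796 ≈ 1.9687e-5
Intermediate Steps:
l = 22
1/(G(-68, l) + 50491) = 1/(305 + 50491) = 1/50796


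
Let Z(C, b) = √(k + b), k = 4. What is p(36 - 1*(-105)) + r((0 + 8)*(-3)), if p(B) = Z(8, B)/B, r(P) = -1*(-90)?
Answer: 90 + √145/141 ≈ 90.085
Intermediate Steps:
Z(C, b) = √(4 + b)
r(P) = 90
p(B) = √(4 + B)/B
p(36 - 1*(-105)) + r((0 + 8)*(-3)) = √(4 + (36 - 1*(-105)))/(36 - 1*(-105)) + 90 = √(4 + (36 + 105))/(36 + 105) + 90 = √(4 + 141)/141 + 90 = √145/141 + 90 = 90 + √145/141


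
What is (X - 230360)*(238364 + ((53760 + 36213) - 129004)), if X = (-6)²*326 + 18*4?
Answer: -43564625816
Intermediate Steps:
X = 11808 (X = 36*326 + 72 = 11736 + 72 = 11808)
(X - 230360)*(238364 + ((53760 + 36213) - 129004)) = (11808 - 230360)*(238364 + ((53760 + 36213) - 129004)) = -218552*(238364 + (89973 - 129004)) = -218552*(238364 - 39031) = -218552*199333 = -43564625816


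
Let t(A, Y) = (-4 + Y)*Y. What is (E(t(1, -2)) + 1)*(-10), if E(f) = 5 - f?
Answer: 60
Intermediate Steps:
t(A, Y) = Y*(-4 + Y)
(E(t(1, -2)) + 1)*(-10) = ((5 - (-2)*(-4 - 2)) + 1)*(-10) = ((5 - (-2)*(-6)) + 1)*(-10) = ((5 - 1*12) + 1)*(-10) = ((5 - 12) + 1)*(-10) = (-7 + 1)*(-10) = -6*(-10) = 60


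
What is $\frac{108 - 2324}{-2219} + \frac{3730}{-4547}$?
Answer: $\frac{1799282}{10089793} \approx 0.17833$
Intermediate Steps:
$\frac{108 - 2324}{-2219} + \frac{3730}{-4547} = \left(-2216\right) \left(- \frac{1}{2219}\right) + 3730 \left(- \frac{1}{4547}\right) = \frac{2216}{2219} - \frac{3730}{4547} = \frac{1799282}{10089793}$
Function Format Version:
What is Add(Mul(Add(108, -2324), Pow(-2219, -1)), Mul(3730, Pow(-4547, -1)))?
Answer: Rational(1799282, 10089793) ≈ 0.17833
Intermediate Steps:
Add(Mul(Add(108, -2324), Pow(-2219, -1)), Mul(3730, Pow(-4547, -1))) = Add(Mul(-2216, Rational(-1, 2219)), Mul(3730, Rational(-1, 4547))) = Add(Rational(2216, 2219), Rational(-3730, 4547)) = Rational(1799282, 10089793)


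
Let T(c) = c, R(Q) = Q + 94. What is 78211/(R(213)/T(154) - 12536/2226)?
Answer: -1915074546/89083 ≈ -21498.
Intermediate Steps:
R(Q) = 94 + Q
78211/(R(213)/T(154) - 12536/2226) = 78211/((94 + 213)/154 - 12536/2226) = 78211/(307*(1/154) - 12536*1/2226) = 78211/(307/154 - 6268/1113) = 78211/(-89083/24486) = 78211*(-24486/89083) = -1915074546/89083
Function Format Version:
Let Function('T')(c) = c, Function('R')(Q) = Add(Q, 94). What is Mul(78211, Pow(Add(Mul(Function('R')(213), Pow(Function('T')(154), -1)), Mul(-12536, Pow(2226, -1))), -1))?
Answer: Rational(-1915074546, 89083) ≈ -21498.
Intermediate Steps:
Function('R')(Q) = Add(94, Q)
Mul(78211, Pow(Add(Mul(Function('R')(213), Pow(Function('T')(154), -1)), Mul(-12536, Pow(2226, -1))), -1)) = Mul(78211, Pow(Add(Mul(Add(94, 213), Pow(154, -1)), Mul(-12536, Pow(2226, -1))), -1)) = Mul(78211, Pow(Add(Mul(307, Rational(1, 154)), Mul(-12536, Rational(1, 2226))), -1)) = Mul(78211, Pow(Add(Rational(307, 154), Rational(-6268, 1113)), -1)) = Mul(78211, Pow(Rational(-89083, 24486), -1)) = Mul(78211, Rational(-24486, 89083)) = Rational(-1915074546, 89083)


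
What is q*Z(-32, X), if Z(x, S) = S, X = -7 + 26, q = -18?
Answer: -342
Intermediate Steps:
X = 19
q*Z(-32, X) = -18*19 = -342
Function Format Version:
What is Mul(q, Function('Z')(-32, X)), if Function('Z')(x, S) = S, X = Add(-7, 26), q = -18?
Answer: -342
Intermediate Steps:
X = 19
Mul(q, Function('Z')(-32, X)) = Mul(-18, 19) = -342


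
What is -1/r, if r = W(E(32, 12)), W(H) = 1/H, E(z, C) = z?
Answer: -32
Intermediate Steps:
r = 1/32 ≈ 0.031250
-1/r = -1/1/32 = -1*32 = -32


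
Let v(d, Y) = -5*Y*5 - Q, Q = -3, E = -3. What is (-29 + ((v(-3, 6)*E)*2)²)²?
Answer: 605120631025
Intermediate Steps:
v(d, Y) = 3 - 25*Y (v(d, Y) = -5*Y*5 - 1*(-3) = -25*Y + 3 = 3 - 25*Y)
(-29 + ((v(-3, 6)*E)*2)²)² = (-29 + (((3 - 25*6)*(-3))*2)²)² = (-29 + (((3 - 150)*(-3))*2)²)² = (-29 + (-147*(-3)*2)²)² = (-29 + (441*2)²)² = (-29 + 882²)² = (-29 + 777924)² = 777895² = 605120631025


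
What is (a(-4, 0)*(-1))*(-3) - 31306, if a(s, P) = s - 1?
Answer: -31321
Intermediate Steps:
a(s, P) = -1 + s
(a(-4, 0)*(-1))*(-3) - 31306 = ((-1 - 4)*(-1))*(-3) - 31306 = -5*(-1)*(-3) - 31306 = 5*(-3) - 31306 = -15 - 31306 = -31321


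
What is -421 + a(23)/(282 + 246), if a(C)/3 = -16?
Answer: -4632/11 ≈ -421.09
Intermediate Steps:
a(C) = -48 (a(C) = 3*(-16) = -48)
-421 + a(23)/(282 + 246) = -421 - 48/(282 + 246) = -421 - 48/528 = -421 - 48*1/528 = -421 - 1/11 = -4632/11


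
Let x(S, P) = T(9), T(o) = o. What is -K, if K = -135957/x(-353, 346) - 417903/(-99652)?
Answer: 4514875279/298956 ≈ 15102.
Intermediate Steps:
x(S, P) = 9
K = -4514875279/298956 (K = -135957/9 - 417903/(-99652) = -135957*⅑ - 417903*(-1/99652) = -45319/3 + 417903/99652 = -4514875279/298956 ≈ -15102.)
-K = -1*(-4514875279/298956) = 4514875279/298956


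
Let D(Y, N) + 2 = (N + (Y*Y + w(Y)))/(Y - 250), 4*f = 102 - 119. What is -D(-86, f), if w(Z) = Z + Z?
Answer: 31567/1344 ≈ 23.487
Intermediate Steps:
f = -17/4 (f = (102 - 119)/4 = (¼)*(-17) = -17/4 ≈ -4.2500)
w(Z) = 2*Z
D(Y, N) = -2 + (N + Y² + 2*Y)/(-250 + Y) (D(Y, N) = -2 + (N + (Y*Y + 2*Y))/(Y - 250) = -2 + (N + (Y² + 2*Y))/(-250 + Y) = -2 + (N + Y² + 2*Y)/(-250 + Y))
-D(-86, f) = -(500 - 17/4 + (-86)²)/(-250 - 86) = -(500 - 17/4 + 7396)/(-336) = -(-1)*31567/(336*4) = -1*(-31567/1344) = 31567/1344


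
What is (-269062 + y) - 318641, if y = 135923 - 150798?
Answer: -602578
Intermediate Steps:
y = -14875
(-269062 + y) - 318641 = (-269062 - 14875) - 318641 = -283937 - 318641 = -602578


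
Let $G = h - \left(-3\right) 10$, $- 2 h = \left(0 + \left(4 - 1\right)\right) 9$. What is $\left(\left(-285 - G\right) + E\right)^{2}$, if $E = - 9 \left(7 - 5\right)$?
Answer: $\frac{408321}{4} \approx 1.0208 \cdot 10^{5}$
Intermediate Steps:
$E = -18$ ($E = \left(-9\right) 2 = -18$)
$h = - \frac{27}{2}$ ($h = - \frac{\left(0 + \left(4 - 1\right)\right) 9}{2} = - \frac{\left(0 + 3\right) 9}{2} = - \frac{3 \cdot 9}{2} = \left(- \frac{1}{2}\right) 27 = - \frac{27}{2} \approx -13.5$)
$G = \frac{33}{2}$ ($G = - \frac{27}{2} - \left(-3\right) 10 = - \frac{27}{2} - -30 = - \frac{27}{2} + 30 = \frac{33}{2} \approx 16.5$)
$\left(\left(-285 - G\right) + E\right)^{2} = \left(\left(-285 - \frac{33}{2}\right) - 18\right)^{2} = \left(- \frac{603}{2} - 18\right)^{2} = \left(- \frac{639}{2}\right)^{2} = \frac{408321}{4}$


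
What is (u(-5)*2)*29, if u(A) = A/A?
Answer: 58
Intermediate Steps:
u(A) = 1
(u(-5)*2)*29 = (1*2)*29 = 2*29 = 58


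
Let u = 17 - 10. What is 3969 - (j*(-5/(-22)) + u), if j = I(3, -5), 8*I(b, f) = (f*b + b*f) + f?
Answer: 697487/176 ≈ 3963.0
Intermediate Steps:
u = 7
I(b, f) = f/8 + b*f/4 (I(b, f) = ((f*b + b*f) + f)/8 = ((b*f + b*f) + f)/8 = (2*b*f + f)/8 = (f + 2*b*f)/8 = f/8 + b*f/4)
j = -35/8 (j = (⅛)*(-5)*(1 + 2*3) = (⅛)*(-5)*(1 + 6) = (⅛)*(-5)*7 = -35/8 ≈ -4.3750)
3969 - (j*(-5/(-22)) + u) = 3969 - (-(-175)/(8*(-22)) + 7) = 3969 - (-(-175)*(-1)/(8*22) + 7) = 3969 - (-35/8*5/22 + 7) = 3969 - (-175/176 + 7) = 3969 - 1*1057/176 = 3969 - 1057/176 = 697487/176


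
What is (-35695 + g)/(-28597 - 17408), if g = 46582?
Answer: -3629/15335 ≈ -0.23665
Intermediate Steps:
(-35695 + g)/(-28597 - 17408) = (-35695 + 46582)/(-28597 - 17408) = 10887/(-46005) = 10887*(-1/46005) = -3629/15335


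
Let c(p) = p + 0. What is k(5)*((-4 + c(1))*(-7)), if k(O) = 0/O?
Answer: 0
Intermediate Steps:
c(p) = p
k(O) = 0
k(5)*((-4 + c(1))*(-7)) = 0*((-4 + 1)*(-7)) = 0*(-3*(-7)) = 0*21 = 0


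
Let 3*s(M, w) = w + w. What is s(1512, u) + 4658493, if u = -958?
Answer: 13973563/3 ≈ 4.6579e+6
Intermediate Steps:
s(M, w) = 2*w/3 (s(M, w) = (w + w)/3 = (2*w)/3 = 2*w/3)
s(1512, u) + 4658493 = (⅔)*(-958) + 4658493 = -1916/3 + 4658493 = 13973563/3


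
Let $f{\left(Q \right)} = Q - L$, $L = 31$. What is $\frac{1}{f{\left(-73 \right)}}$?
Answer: $- \frac{1}{104} \approx -0.0096154$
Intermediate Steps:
$f{\left(Q \right)} = -31 + Q$ ($f{\left(Q \right)} = Q - 31 = -31 + Q$)
$\frac{1}{f{\left(-73 \right)}} = \frac{1}{-31 - 73} = \frac{1}{-104} = - \frac{1}{104}$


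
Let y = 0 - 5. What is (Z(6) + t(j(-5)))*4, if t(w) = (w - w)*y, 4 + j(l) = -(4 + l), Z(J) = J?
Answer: 24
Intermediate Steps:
y = -5
j(l) = -8 - l (j(l) = -4 - (4 + l) = -4 + (-4 - l) = -8 - l)
t(w) = 0 (t(w) = (w - w)*(-5) = 0*(-5) = 0)
(Z(6) + t(j(-5)))*4 = (6 + 0)*4 = 6*4 = 24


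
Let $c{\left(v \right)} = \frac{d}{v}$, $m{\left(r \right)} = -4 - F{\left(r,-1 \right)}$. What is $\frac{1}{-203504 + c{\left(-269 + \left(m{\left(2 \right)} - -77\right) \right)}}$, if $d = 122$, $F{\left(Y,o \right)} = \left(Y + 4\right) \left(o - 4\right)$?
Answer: $- \frac{83}{16890893} \approx -4.9139 \cdot 10^{-6}$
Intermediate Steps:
$F{\left(Y,o \right)} = \left(-4 + o\right) \left(4 + Y\right)$ ($F{\left(Y,o \right)} = \left(4 + Y\right) \left(-4 + o\right) = \left(-4 + o\right) \left(4 + Y\right)$)
$m{\left(r \right)} = 16 + 5 r$ ($m{\left(r \right)} = -4 - \left(-16 - 4 r + 4 \left(-1\right) + r \left(-1\right)\right) = -4 - \left(-16 - 4 r - 4 - r\right) = -4 - \left(-20 - 5 r\right) = -4 + \left(20 + 5 r\right) = 16 + 5 r$)
$c{\left(v \right)} = \frac{122}{v}$
$\frac{1}{-203504 + c{\left(-269 + \left(m{\left(2 \right)} - -77\right) \right)}} = \frac{1}{-203504 + \frac{122}{-269 + \left(\left(16 + 5 \cdot 2\right) - -77\right)}} = \frac{1}{-203504 + \frac{122}{-269 + \left(\left(16 + 10\right) + 77\right)}} = \frac{1}{-203504 + \frac{122}{-269 + \left(26 + 77\right)}} = \frac{1}{-203504 + \frac{122}{-269 + 103}} = \frac{1}{-203504 + \frac{122}{-166}} = \frac{1}{-203504 + 122 \left(- \frac{1}{166}\right)} = \frac{1}{-203504 - \frac{61}{83}} = \frac{1}{- \frac{16890893}{83}} = - \frac{83}{16890893}$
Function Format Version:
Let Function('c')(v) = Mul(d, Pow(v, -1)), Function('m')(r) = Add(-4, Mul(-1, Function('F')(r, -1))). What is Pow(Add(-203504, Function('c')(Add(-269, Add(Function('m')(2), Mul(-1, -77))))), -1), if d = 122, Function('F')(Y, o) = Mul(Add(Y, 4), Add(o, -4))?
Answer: Rational(-83, 16890893) ≈ -4.9139e-6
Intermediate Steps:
Function('F')(Y, o) = Mul(Add(-4, o), Add(4, Y)) (Function('F')(Y, o) = Mul(Add(4, Y), Add(-4, o)) = Mul(Add(-4, o), Add(4, Y)))
Function('m')(r) = Add(16, Mul(5, r)) (Function('m')(r) = Add(-4, Mul(-1, Add(-16, Mul(-4, r), Mul(4, -1), Mul(r, -1)))) = Add(-4, Mul(-1, Add(-16, Mul(-4, r), -4, Mul(-1, r)))) = Add(-4, Mul(-1, Add(-20, Mul(-5, r)))) = Add(-4, Add(20, Mul(5, r))) = Add(16, Mul(5, r)))
Function('c')(v) = Mul(122, Pow(v, -1))
Pow(Add(-203504, Function('c')(Add(-269, Add(Function('m')(2), Mul(-1, -77))))), -1) = Pow(Add(-203504, Mul(122, Pow(Add(-269, Add(Add(16, Mul(5, 2)), Mul(-1, -77))), -1))), -1) = Pow(Add(-203504, Mul(122, Pow(Add(-269, Add(Add(16, 10), 77)), -1))), -1) = Pow(Add(-203504, Mul(122, Pow(Add(-269, Add(26, 77)), -1))), -1) = Pow(Add(-203504, Mul(122, Pow(Add(-269, 103), -1))), -1) = Pow(Add(-203504, Mul(122, Pow(-166, -1))), -1) = Pow(Add(-203504, Mul(122, Rational(-1, 166))), -1) = Pow(Add(-203504, Rational(-61, 83)), -1) = Pow(Rational(-16890893, 83), -1) = Rational(-83, 16890893)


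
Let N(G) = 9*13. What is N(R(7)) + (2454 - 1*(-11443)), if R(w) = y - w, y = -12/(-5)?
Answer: 14014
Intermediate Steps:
y = 12/5 (y = -12*(-⅕) = 12/5 ≈ 2.4000)
R(w) = 12/5 - w
N(G) = 117
N(R(7)) + (2454 - 1*(-11443)) = 117 + (2454 - 1*(-11443)) = 117 + (2454 + 11443) = 117 + 13897 = 14014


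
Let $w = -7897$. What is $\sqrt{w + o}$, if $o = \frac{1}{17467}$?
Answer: $\frac{3 i \sqrt{267704866374}}{17467} \approx 88.865 i$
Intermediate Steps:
$o = \frac{1}{17467} \approx 5.7251 \cdot 10^{-5}$
$\sqrt{w + o} = \sqrt{-7897 + \frac{1}{17467}} = \sqrt{- \frac{137936898}{17467}} = \frac{3 i \sqrt{267704866374}}{17467}$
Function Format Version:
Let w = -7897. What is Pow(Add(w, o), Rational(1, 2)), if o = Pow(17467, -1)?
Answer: Mul(Rational(3, 17467), I, Pow(267704866374, Rational(1, 2))) ≈ Mul(88.865, I)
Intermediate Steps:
o = Rational(1, 17467) ≈ 5.7251e-5
Pow(Add(w, o), Rational(1, 2)) = Pow(Add(-7897, Rational(1, 17467)), Rational(1, 2)) = Pow(Rational(-137936898, 17467), Rational(1, 2)) = Mul(Rational(3, 17467), I, Pow(267704866374, Rational(1, 2)))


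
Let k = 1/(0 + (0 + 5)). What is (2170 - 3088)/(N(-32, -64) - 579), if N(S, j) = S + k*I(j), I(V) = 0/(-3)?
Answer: 918/611 ≈ 1.5025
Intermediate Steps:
I(V) = 0 (I(V) = 0*(-⅓) = 0)
k = ⅕ (k = 1/(0 + 5) = 1/5 = ⅕ ≈ 0.20000)
N(S, j) = S (N(S, j) = S + (⅕)*0 = S + 0 = S)
(2170 - 3088)/(N(-32, -64) - 579) = (2170 - 3088)/(-32 - 579) = -918/(-611) = -918*(-1/611) = 918/611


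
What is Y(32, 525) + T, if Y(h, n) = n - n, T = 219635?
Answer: 219635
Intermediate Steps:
Y(h, n) = 0
Y(32, 525) + T = 0 + 219635 = 219635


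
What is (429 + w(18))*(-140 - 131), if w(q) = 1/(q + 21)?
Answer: -4534372/39 ≈ -1.1627e+5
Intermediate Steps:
w(q) = 1/(21 + q)
(429 + w(18))*(-140 - 131) = (429 + 1/(21 + 18))*(-140 - 131) = (429 + 1/39)*(-271) = (16732/39)*(-271) = -4534372/39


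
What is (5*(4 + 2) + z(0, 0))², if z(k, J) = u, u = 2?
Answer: 1024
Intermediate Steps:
z(k, J) = 2
(5*(4 + 2) + z(0, 0))² = (5*(4 + 2) + 2)² = (5*6 + 2)² = (30 + 2)² = 32² = 1024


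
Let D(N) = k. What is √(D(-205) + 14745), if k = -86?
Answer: √14659 ≈ 121.07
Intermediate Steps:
D(N) = -86
√(D(-205) + 14745) = √(-86 + 14745) = √14659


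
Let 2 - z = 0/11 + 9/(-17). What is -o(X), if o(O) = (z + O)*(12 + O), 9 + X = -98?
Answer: -168720/17 ≈ -9924.7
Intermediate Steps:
X = -107 (X = -9 - 98 = -107)
z = 43/17 (z = 2 - (0/11 + 9/(-17)) = 2 - (0*(1/11) + 9*(-1/17)) = 2 - (0 - 9/17) = 2 - 1*(-9/17) = 2 + 9/17 = 43/17 ≈ 2.5294)
o(O) = (12 + O)*(43/17 + O) (o(O) = (43/17 + O)*(12 + O) = (12 + O)*(43/17 + O))
-o(X) = -(516/17 + (-107)**2 + (247/17)*(-107)) = -(516/17 + 11449 - 26429/17) = -1*168720/17 = -168720/17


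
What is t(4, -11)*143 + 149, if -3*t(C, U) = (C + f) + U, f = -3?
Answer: 1877/3 ≈ 625.67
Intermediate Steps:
t(C, U) = 1 - C/3 - U/3 (t(C, U) = -((C - 3) + U)/3 = -((-3 + C) + U)/3 = -(-3 + C + U)/3 = 1 - C/3 - U/3)
t(4, -11)*143 + 149 = (1 - ⅓*4 - ⅓*(-11))*143 + 149 = (1 - 4/3 + 11/3)*143 + 149 = (10/3)*143 + 149 = 1430/3 + 149 = 1877/3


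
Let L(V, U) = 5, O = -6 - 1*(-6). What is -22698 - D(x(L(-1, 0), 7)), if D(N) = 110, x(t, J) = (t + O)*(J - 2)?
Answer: -22808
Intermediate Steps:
O = 0 (O = -6 + 6 = 0)
x(t, J) = t*(-2 + J) (x(t, J) = (t + 0)*(J - 2) = t*(-2 + J))
-22698 - D(x(L(-1, 0), 7)) = -22698 - 1*110 = -22698 - 110 = -22808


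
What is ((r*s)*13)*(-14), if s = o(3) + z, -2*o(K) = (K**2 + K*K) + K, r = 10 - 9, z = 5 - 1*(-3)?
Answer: 455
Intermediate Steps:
z = 8 (z = 5 + 3 = 8)
r = 1
o(K) = -K**2 - K/2 (o(K) = -((K**2 + K*K) + K)/2 = -((K**2 + K**2) + K)/2 = -(2*K**2 + K)/2 = -(K + 2*K**2)/2 = -K**2 - K/2)
s = -5/2 (s = -1*3*(1/2 + 3) + 8 = -1*3*7/2 + 8 = -21/2 + 8 = -5/2 ≈ -2.5000)
((r*s)*13)*(-14) = ((1*(-5/2))*13)*(-14) = -5/2*13*(-14) = -65/2*(-14) = 455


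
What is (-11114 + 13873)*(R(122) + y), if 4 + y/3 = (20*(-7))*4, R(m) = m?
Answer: -4331630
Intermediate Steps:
y = -1692 (y = -12 + 3*((20*(-7))*4) = -12 + 3*(-140*4) = -12 + 3*(-560) = -12 - 1680 = -1692)
(-11114 + 13873)*(R(122) + y) = (-11114 + 13873)*(122 - 1692) = 2759*(-1570) = -4331630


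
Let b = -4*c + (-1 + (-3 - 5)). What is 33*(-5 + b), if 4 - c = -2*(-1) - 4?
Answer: -1254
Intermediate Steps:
c = 6 (c = 4 - (-2*(-1) - 4) = 4 - (2 - 4) = 4 - 1*(-2) = 4 + 2 = 6)
b = -33 (b = -4*6 + (-1 + (-3 - 5)) = -24 + (-1 - 8) = -24 - 9 = -33)
33*(-5 + b) = 33*(-5 - 33) = 33*(-38) = -1254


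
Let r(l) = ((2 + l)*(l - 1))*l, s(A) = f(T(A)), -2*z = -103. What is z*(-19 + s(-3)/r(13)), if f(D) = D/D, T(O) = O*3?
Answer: -4579277/4680 ≈ -978.48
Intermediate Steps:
z = 103/2 (z = -½*(-103) = 103/2 ≈ 51.500)
T(O) = 3*O
f(D) = 1
s(A) = 1
r(l) = l*(-1 + l)*(2 + l) (r(l) = ((2 + l)*(-1 + l))*l = ((-1 + l)*(2 + l))*l = l*(-1 + l)*(2 + l))
z*(-19 + s(-3)/r(13)) = 103*(-19 + 1/(13*(-2 + 13 + 13²)))/2 = 103*(-19 + 1/(13*(-2 + 13 + 169)))/2 = 103*(-19 + 1/(13*180))/2 = 103*(-19 + 1/2340)/2 = (103/2)*(-44459/2340) = -4579277/4680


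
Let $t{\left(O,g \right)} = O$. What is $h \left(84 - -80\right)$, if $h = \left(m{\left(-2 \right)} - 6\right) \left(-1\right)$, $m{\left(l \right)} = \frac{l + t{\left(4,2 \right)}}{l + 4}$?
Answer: $820$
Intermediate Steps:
$m{\left(l \right)} = 1$ ($m{\left(l \right)} = \frac{l + 4}{l + 4} = \frac{4 + l}{4 + l} = 1$)
$h = 5$ ($h = \left(1 - 6\right) \left(-1\right) = \left(-5\right) \left(-1\right) = 5$)
$h \left(84 - -80\right) = 5 \left(84 - -80\right) = 5 \left(84 + 80\right) = 5 \cdot 164 = 820$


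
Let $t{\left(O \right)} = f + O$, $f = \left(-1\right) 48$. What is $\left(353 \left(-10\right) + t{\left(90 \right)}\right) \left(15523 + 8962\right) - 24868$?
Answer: $-85428548$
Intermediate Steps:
$f = -48$
$t{\left(O \right)} = -48 + O$
$\left(353 \left(-10\right) + t{\left(90 \right)}\right) \left(15523 + 8962\right) - 24868 = \left(353 \left(-10\right) + \left(-48 + 90\right)\right) \left(15523 + 8962\right) - 24868 = \left(-3530 + 42\right) 24485 - 24868 = \left(-3488\right) 24485 - 24868 = -85403680 - 24868 = -85428548$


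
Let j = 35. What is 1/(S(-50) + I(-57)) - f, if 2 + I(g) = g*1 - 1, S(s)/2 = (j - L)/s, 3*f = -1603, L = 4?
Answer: 2454118/4593 ≈ 534.32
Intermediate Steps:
f = -1603/3 (f = (1/3)*(-1603) = -1603/3 ≈ -534.33)
S(s) = 62/s (S(s) = 2*((35 - 1*4)/s) = 2*((35 - 4)/s) = 2*(31/s) = 62/s)
I(g) = -3 + g (I(g) = -2 + (g*1 - 1) = -2 + (g - 1) = -2 + (-1 + g) = -3 + g)
1/(S(-50) + I(-57)) - f = 1/(62/(-50) + (-3 - 57)) - 1*(-1603/3) = 1/(62*(-1/50) - 60) + 1603/3 = 1/(-31/25 - 60) + 1603/3 = 1/(-1531/25) + 1603/3 = -25/1531 + 1603/3 = 2454118/4593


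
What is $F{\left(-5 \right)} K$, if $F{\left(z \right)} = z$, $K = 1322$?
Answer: $-6610$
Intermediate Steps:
$F{\left(-5 \right)} K = \left(-5\right) 1322 = -6610$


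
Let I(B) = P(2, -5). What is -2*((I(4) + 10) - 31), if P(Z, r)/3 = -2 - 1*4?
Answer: 78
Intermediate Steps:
P(Z, r) = -18 (P(Z, r) = 3*(-2 - 1*4) = 3*(-2 - 4) = 3*(-6) = -18)
I(B) = -18
-2*((I(4) + 10) - 31) = -2*((-18 + 10) - 31) = -2*(-8 - 31) = -2*(-39) = 78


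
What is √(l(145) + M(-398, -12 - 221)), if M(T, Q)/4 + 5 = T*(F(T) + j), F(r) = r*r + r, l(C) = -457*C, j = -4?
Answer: I*√251605469 ≈ 15862.0*I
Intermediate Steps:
F(r) = r + r² (F(r) = r² + r = r + r²)
M(T, Q) = -20 + 4*T*(-4 + T*(1 + T)) (M(T, Q) = -20 + 4*(T*(T*(1 + T) - 4)) = -20 + 4*(T*(-4 + T*(1 + T))) = -20 + 4*T*(-4 + T*(1 + T)))
√(l(145) + M(-398, -12 - 221)) = √(-457*145 + (-20 - 16*(-398) + 4*(-398)²*(1 - 398))) = √(-66265 + (-20 + 6368 + 4*158404*(-397))) = √(-66265 + (-20 + 6368 - 251545552)) = √(-66265 - 251539204) = √(-251605469) = I*√251605469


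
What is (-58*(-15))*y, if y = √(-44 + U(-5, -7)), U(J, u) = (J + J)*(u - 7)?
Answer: 3480*√6 ≈ 8524.2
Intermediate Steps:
U(J, u) = 2*J*(-7 + u) (U(J, u) = (2*J)*(-7 + u) = 2*J*(-7 + u))
y = 4*√6 (y = √(-44 + 2*(-5)*(-7 - 7)) = √(-44 + 2*(-5)*(-14)) = √(-44 + 140) = √96 = 4*√6 ≈ 9.7980)
(-58*(-15))*y = (-58*(-15))*(4*√6) = 870*(4*√6) = 3480*√6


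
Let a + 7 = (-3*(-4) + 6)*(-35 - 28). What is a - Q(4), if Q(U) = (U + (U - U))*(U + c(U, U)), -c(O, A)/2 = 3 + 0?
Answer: -1133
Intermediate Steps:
c(O, A) = -6 (c(O, A) = -2*(3 + 0) = -2*3 = -6)
Q(U) = U*(-6 + U) (Q(U) = (U + (U - U))*(U - 6) = (U + 0)*(-6 + U) = U*(-6 + U))
a = -1141 (a = -7 + (-3*(-4) + 6)*(-35 - 28) = -7 + (12 + 6)*(-63) = -7 + 18*(-63) = -7 - 1134 = -1141)
a - Q(4) = -1141 - 4*(-6 + 4) = -1141 - 4*(-2) = -1141 - 1*(-8) = -1141 + 8 = -1133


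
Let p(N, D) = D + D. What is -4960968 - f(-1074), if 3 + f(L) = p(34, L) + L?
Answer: -4957743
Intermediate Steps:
p(N, D) = 2*D
f(L) = -3 + 3*L (f(L) = -3 + (2*L + L) = -3 + 3*L)
-4960968 - f(-1074) = -4960968 - (-3 + 3*(-1074)) = -4960968 - (-3 - 3222) = -4960968 - 1*(-3225) = -4960968 + 3225 = -4957743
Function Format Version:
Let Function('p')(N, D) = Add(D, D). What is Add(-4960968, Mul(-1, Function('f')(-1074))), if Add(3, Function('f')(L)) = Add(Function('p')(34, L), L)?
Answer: -4957743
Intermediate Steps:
Function('p')(N, D) = Mul(2, D)
Function('f')(L) = Add(-3, Mul(3, L)) (Function('f')(L) = Add(-3, Add(Mul(2, L), L)) = Add(-3, Mul(3, L)))
Add(-4960968, Mul(-1, Function('f')(-1074))) = Add(-4960968, Mul(-1, Add(-3, Mul(3, -1074)))) = Add(-4960968, Mul(-1, Add(-3, -3222))) = Add(-4960968, Mul(-1, -3225)) = Add(-4960968, 3225) = -4957743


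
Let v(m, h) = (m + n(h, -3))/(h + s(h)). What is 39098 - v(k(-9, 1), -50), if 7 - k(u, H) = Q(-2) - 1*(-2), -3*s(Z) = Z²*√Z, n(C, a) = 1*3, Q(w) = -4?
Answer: 122190047104/3125225 - 180*I*√2/125009 ≈ 39098.0 - 0.0020363*I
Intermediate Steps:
n(C, a) = 3
s(Z) = -Z^(5/2)/3 (s(Z) = -Z²*√Z/3 = -Z^(5/2)/3)
k(u, H) = 9 (k(u, H) = 7 - (-4 - 1*(-2)) = 7 - (-4 + 2) = 7 - 1*(-2) = 7 + 2 = 9)
v(m, h) = (3 + m)/(h - h^(5/2)/3) (v(m, h) = (m + 3)/(h - h^(5/2)/3) = (3 + m)/(h - h^(5/2)/3))
39098 - v(k(-9, 1), -50) = 39098 - 3*(3 + 9)/(-(-50)^(5/2) + 3*(-50)) = 39098 - 3*12/(-12500*I*√2 - 150) = 39098 - 3*12/(-150 - 12500*I*√2) = 39098 - 36/(-150 - 12500*I*√2)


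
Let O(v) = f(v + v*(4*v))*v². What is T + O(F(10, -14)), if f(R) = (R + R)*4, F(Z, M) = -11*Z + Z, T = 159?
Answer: 3192000159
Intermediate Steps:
F(Z, M) = -10*Z
f(R) = 8*R (f(R) = (2*R)*4 = 8*R)
O(v) = v²*(8*v + 32*v²) (O(v) = (8*(v + v*(4*v)))*v² = (8*(v + 4*v²))*v² = (8*v + 32*v²)*v² = v²*(8*v + 32*v²))
T + O(F(10, -14)) = 159 + (-10*10)³*(8 + 32*(-10*10)) = 159 + (-100)³*(8 + 32*(-100)) = 159 - 1000000*(8 - 3200) = 159 - 1000000*(-3192) = 159 + 3192000000 = 3192000159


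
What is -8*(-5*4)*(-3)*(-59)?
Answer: 28320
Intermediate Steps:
-8*(-5*4)*(-3)*(-59) = -(-160)*(-3)*(-59) = -8*60*(-59) = -480*(-59) = 28320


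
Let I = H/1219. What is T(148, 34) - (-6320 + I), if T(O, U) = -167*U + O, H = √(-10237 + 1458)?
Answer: 790 - I*√8779/1219 ≈ 790.0 - 0.076863*I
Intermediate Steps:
H = I*√8779 (H = √(-8779) = I*√8779 ≈ 93.696*I)
T(O, U) = O - 167*U
I = I*√8779/1219 (I = (I*√8779)/1219 = (I*√8779)*(1/1219) = I*√8779/1219 ≈ 0.076863*I)
T(148, 34) - (-6320 + I) = (148 - 167*34) - (-6320 + I*√8779/1219) = (148 - 5678) + (6320 - I*√8779/1219) = -5530 + (6320 - I*√8779/1219) = 790 - I*√8779/1219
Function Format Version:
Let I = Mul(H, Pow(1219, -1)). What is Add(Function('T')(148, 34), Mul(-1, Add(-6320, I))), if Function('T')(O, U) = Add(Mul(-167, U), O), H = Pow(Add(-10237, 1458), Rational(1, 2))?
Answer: Add(790, Mul(Rational(-1, 1219), I, Pow(8779, Rational(1, 2)))) ≈ Add(790.00, Mul(-0.076863, I))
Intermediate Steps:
H = Mul(I, Pow(8779, Rational(1, 2))) (H = Pow(-8779, Rational(1, 2)) = Mul(I, Pow(8779, Rational(1, 2))) ≈ Mul(93.696, I))
Function('T')(O, U) = Add(O, Mul(-167, U))
I = Mul(Rational(1, 1219), I, Pow(8779, Rational(1, 2))) (I = Mul(Mul(I, Pow(8779, Rational(1, 2))), Pow(1219, -1)) = Mul(Mul(I, Pow(8779, Rational(1, 2))), Rational(1, 1219)) = Mul(Rational(1, 1219), I, Pow(8779, Rational(1, 2))) ≈ Mul(0.076863, I))
Add(Function('T')(148, 34), Mul(-1, Add(-6320, I))) = Add(Add(148, Mul(-167, 34)), Mul(-1, Add(-6320, Mul(Rational(1, 1219), I, Pow(8779, Rational(1, 2)))))) = Add(Add(148, -5678), Add(6320, Mul(Rational(-1, 1219), I, Pow(8779, Rational(1, 2))))) = Add(-5530, Add(6320, Mul(Rational(-1, 1219), I, Pow(8779, Rational(1, 2))))) = Add(790, Mul(Rational(-1, 1219), I, Pow(8779, Rational(1, 2))))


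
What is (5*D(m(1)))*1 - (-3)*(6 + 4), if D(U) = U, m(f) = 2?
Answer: 40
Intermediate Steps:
(5*D(m(1)))*1 - (-3)*(6 + 4) = (5*2)*1 - (-3)*(6 + 4) = 10*1 - (-3)*10 = 10 - 1*(-30) = 10 + 30 = 40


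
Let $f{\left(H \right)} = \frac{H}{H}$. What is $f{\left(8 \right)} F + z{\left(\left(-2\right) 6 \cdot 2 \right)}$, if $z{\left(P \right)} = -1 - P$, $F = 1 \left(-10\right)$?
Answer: $13$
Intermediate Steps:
$F = -10$
$f{\left(H \right)} = 1$
$f{\left(8 \right)} F + z{\left(\left(-2\right) 6 \cdot 2 \right)} = 1 \left(-10\right) - \left(1 + \left(-2\right) 6 \cdot 2\right) = -10 - \left(1 - 24\right) = -10 - -23 = -10 + \left(-1 + 24\right) = -10 + 23 = 13$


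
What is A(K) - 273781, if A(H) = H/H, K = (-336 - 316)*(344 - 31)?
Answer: -273780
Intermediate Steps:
K = -204076 (K = -652*313 = -204076)
A(H) = 1
A(K) - 273781 = 1 - 273781 = -273780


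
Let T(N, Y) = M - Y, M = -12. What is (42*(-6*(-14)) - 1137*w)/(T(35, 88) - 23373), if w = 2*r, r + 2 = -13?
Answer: -37638/23473 ≈ -1.6035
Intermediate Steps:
r = -15 (r = -2 - 13 = -15)
w = -30 (w = 2*(-15) = -30)
T(N, Y) = -12 - Y
(42*(-6*(-14)) - 1137*w)/(T(35, 88) - 23373) = (42*(-6*(-14)) - 1137*(-30))/((-12 - 1*88) - 23373) = (42*84 + 34110)/((-12 - 88) - 23373) = (3528 + 34110)/(-100 - 23373) = 37638/(-23473) = 37638*(-1/23473) = -37638/23473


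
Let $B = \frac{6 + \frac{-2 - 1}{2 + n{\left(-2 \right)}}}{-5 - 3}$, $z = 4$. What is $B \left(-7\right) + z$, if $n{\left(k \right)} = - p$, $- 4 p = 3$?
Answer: $\frac{365}{44} \approx 8.2955$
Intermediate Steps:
$p = - \frac{3}{4}$ ($p = \left(- \frac{1}{4}\right) 3 = - \frac{3}{4} \approx -0.75$)
$n{\left(k \right)} = \frac{3}{4}$ ($n{\left(k \right)} = \left(-1\right) \left(- \frac{3}{4}\right) = \frac{3}{4}$)
$B = - \frac{27}{44}$ ($B = \frac{6 + \frac{-2 - 1}{2 + \frac{3}{4}}}{-5 - 3} = \frac{6 - \frac{3}{\frac{11}{4}}}{-8} = \left(6 - \frac{12}{11}\right) \left(- \frac{1}{8}\right) = \frac{54}{11} \left(- \frac{1}{8}\right) = - \frac{27}{44} \approx -0.61364$)
$B \left(-7\right) + z = \left(- \frac{27}{44}\right) \left(-7\right) + 4 = \frac{189}{44} + 4 = \frac{365}{44}$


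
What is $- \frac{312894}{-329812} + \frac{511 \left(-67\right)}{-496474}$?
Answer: $\frac{20829438650}{20467885361} \approx 1.0177$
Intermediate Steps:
$- \frac{312894}{-329812} + \frac{511 \left(-67\right)}{-496474} = \left(-312894\right) \left(- \frac{1}{329812}\right) - - \frac{34237}{496474} = \frac{156447}{164906} + \frac{34237}{496474} = \frac{20829438650}{20467885361}$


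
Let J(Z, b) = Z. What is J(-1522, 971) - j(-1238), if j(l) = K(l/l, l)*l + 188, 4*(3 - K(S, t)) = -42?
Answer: 15003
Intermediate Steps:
K(S, t) = 27/2 (K(S, t) = 3 - ¼*(-42) = 3 + 21/2 = 27/2)
j(l) = 188 + 27*l/2 (j(l) = 27*l/2 + 188 = 188 + 27*l/2)
J(-1522, 971) - j(-1238) = -1522 - (188 + (27/2)*(-1238)) = -1522 - (188 - 16713) = -1522 - 1*(-16525) = -1522 + 16525 = 15003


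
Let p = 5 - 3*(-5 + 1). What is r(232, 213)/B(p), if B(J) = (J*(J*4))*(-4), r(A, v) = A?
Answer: -29/578 ≈ -0.050173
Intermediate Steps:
p = 17 (p = 5 - 3*(-4) = 5 + 12 = 17)
B(J) = -16*J**2 (B(J) = (J*(4*J))*(-4) = (4*J**2)*(-4) = -16*J**2)
r(232, 213)/B(p) = 232/((-16*17**2)) = 232/((-16*289)) = 232/(-4624) = 232*(-1/4624) = -29/578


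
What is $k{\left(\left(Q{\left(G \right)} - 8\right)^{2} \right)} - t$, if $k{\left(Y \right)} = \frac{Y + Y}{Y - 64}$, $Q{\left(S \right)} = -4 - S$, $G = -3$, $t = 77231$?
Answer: $- \frac{1312765}{17} \approx -77222.0$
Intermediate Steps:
$k{\left(Y \right)} = \frac{2 Y}{-64 + Y}$
$k{\left(\left(Q{\left(G \right)} - 8\right)^{2} \right)} - t = \frac{2 \left(\left(-4 - -3\right) - 8\right)^{2}}{-64 + \left(\left(-4 - -3\right) - 8\right)^{2}} - 77231 = \frac{2 \left(\left(-4 + 3\right) - 8\right)^{2}}{-64 + \left(\left(-4 + 3\right) - 8\right)^{2}} - 77231 = \frac{2 \left(-1 - 8\right)^{2}}{-64 + \left(-1 - 8\right)^{2}} - 77231 = \frac{2 \left(-9\right)^{2}}{-64 + \left(-9\right)^{2}} - 77231 = 2 \cdot 81 \frac{1}{-64 + 81} - 77231 = 2 \cdot 81 \cdot \frac{1}{17} - 77231 = \frac{162}{17} - 77231 = - \frac{1312765}{17}$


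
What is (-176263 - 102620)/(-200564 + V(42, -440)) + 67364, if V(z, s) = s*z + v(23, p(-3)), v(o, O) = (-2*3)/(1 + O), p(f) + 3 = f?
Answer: 73779390311/1095214 ≈ 67365.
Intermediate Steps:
p(f) = -3 + f
v(o, O) = -6/(1 + O)
V(z, s) = 6/5 + s*z (V(z, s) = s*z - 6/(1 + (-3 - 3)) = s*z - 6/(1 - 6) = s*z - 6/(-5) = s*z - 6*(-⅕) = s*z + 6/5 = 6/5 + s*z)
(-176263 - 102620)/(-200564 + V(42, -440)) + 67364 = (-176263 - 102620)/(-200564 + (6/5 - 440*42)) + 67364 = -278883/(-200564 + (6/5 - 18480)) + 67364 = -278883/(-200564 - 92394/5) + 67364 = -278883/(-1095214/5) + 67364 = -278883*(-5/1095214) + 67364 = 1394415/1095214 + 67364 = 73779390311/1095214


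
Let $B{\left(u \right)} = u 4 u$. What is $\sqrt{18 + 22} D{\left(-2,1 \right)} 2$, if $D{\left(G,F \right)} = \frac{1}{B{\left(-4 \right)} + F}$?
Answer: $\frac{4 \sqrt{10}}{65} \approx 0.1946$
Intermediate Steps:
$B{\left(u \right)} = 4 u^{2}$ ($B{\left(u \right)} = 4 u u = 4 u^{2}$)
$D{\left(G,F \right)} = \frac{1}{64 + F}$ ($D{\left(G,F \right)} = \frac{1}{4 \left(-4\right)^{2} + F} = \frac{1}{4 \cdot 16 + F} = \frac{1}{64 + F}$)
$\sqrt{18 + 22} D{\left(-2,1 \right)} 2 = \frac{\sqrt{18 + 22}}{64 + 1} \cdot 2 = \frac{\sqrt{40}}{65} \cdot 2 = 2 \sqrt{10} \cdot \frac{1}{65} \cdot 2 = \frac{2 \sqrt{10}}{65} \cdot 2 = \frac{4 \sqrt{10}}{65}$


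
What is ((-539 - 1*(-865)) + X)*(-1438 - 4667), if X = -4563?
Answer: 25866885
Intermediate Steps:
((-539 - 1*(-865)) + X)*(-1438 - 4667) = ((-539 - 1*(-865)) - 4563)*(-1438 - 4667) = ((-539 + 865) - 4563)*(-6105) = (326 - 4563)*(-6105) = -4237*(-6105) = 25866885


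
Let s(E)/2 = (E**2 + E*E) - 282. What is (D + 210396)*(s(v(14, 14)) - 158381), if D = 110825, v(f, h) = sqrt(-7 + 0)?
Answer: -51065466033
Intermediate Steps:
v(f, h) = I*sqrt(7) (v(f, h) = sqrt(-7) = I*sqrt(7))
s(E) = -564 + 4*E**2 (s(E) = 2*((E**2 + E*E) - 282) = 2*((E**2 + E**2) - 282) = 2*(2*E**2 - 282) = 2*(-282 + 2*E**2) = -564 + 4*E**2)
(D + 210396)*(s(v(14, 14)) - 158381) = (110825 + 210396)*((-564 + 4*(I*sqrt(7))**2) - 158381) = 321221*((-564 + 4*(-7)) - 158381) = 321221*((-564 - 28) - 158381) = 321221*(-592 - 158381) = 321221*(-158973) = -51065466033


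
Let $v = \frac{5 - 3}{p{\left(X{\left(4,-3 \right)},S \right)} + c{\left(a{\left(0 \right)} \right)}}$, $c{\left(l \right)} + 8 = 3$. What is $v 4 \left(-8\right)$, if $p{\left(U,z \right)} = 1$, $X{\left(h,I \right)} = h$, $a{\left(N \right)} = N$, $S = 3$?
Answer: $16$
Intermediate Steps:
$c{\left(l \right)} = -5$ ($c{\left(l \right)} = -8 + 3 = -5$)
$v = - \frac{1}{2}$ ($v = \frac{5 - 3}{1 - 5} = \frac{2}{-4} = 2 \left(- \frac{1}{4}\right) = - \frac{1}{2} \approx -0.5$)
$v 4 \left(-8\right) = \left(- \frac{1}{2}\right) 4 \left(-8\right) = \left(-2\right) \left(-8\right) = 16$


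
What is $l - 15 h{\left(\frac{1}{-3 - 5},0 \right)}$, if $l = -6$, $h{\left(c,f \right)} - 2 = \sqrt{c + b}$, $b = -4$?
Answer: $-36 - \frac{15 i \sqrt{66}}{4} \approx -36.0 - 30.465 i$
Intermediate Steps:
$h{\left(c,f \right)} = 2 + \sqrt{-4 + c}$ ($h{\left(c,f \right)} = 2 + \sqrt{c - 4} = 2 + \sqrt{-4 + c}$)
$l - 15 h{\left(\frac{1}{-3 - 5},0 \right)} = -6 - 15 \left(2 + \sqrt{-4 + \frac{1}{-3 - 5}}\right) = -6 - 15 \left(2 + \sqrt{-4 + \frac{1}{-8}}\right) = -6 - 15 \left(2 + \sqrt{-4 - \frac{1}{8}}\right) = -6 - 15 \left(2 + \sqrt{- \frac{33}{8}}\right) = -6 - 15 \left(2 + \frac{i \sqrt{66}}{4}\right) = -6 - \left(30 + \frac{15 i \sqrt{66}}{4}\right) = -36 - \frac{15 i \sqrt{66}}{4}$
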